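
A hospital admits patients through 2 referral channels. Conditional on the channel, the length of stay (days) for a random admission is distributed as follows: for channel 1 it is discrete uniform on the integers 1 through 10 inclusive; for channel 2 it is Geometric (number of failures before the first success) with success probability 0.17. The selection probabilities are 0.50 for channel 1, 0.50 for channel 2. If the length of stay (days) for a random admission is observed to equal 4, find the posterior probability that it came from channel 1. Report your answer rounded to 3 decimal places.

Likelihoods P(X=4 | ·): 1: 0.1; 2: 0.0806791.
Posterior ∝ prior × likelihood. Numerator for 1: 0.5·0.1 = 0.05.
Normalizing constant: 0.5·0.1 + 0.5·0.0806791 = 0.0903396.
P(1 | observation) = 0.05 / 0.0903396 = 0.553467.

0.553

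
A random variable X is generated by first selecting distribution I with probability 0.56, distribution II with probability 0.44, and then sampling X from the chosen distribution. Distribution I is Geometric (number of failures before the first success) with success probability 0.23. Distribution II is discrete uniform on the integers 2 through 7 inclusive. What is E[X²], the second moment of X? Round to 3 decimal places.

For each component E[X²] = Var + (mean)², giving I: 25.7637; II: 23.1667.
Overall E[X²] = 0.56·25.7637 + 0.44·23.1667 = 24.621.

24.621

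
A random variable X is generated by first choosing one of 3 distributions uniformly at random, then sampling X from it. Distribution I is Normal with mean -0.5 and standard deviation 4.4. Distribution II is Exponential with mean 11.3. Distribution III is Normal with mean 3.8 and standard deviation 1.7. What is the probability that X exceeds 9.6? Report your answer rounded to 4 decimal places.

0.1463

Conditional on each component, P(X > 9.6): I: 0.0108535; II: 0.427604; III: 0.000322719.
By total probability, P(X > 9.6) = 0.333333·0.0108535 + 0.333333·0.427604 + 0.333333·0.000322719 = 0.14626.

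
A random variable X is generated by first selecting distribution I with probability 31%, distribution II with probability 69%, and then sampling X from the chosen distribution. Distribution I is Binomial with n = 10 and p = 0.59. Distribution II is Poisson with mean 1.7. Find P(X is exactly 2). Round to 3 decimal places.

0.186

Conditional on each component, P(X = 2): I: 0.012508; II: 0.263978.
By total probability, P(X = 2) = 0.31·0.012508 + 0.69·0.263978 = 0.186022.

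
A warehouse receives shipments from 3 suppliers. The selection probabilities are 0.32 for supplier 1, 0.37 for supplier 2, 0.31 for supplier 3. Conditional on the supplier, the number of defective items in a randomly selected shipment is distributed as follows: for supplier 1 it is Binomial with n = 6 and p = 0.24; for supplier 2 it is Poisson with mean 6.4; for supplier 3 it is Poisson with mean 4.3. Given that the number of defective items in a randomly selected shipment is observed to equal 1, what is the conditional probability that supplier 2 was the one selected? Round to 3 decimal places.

0.028

Likelihoods P(X=1 | ·): 1: 0.365116; 2: 0.010634; 3: 0.0583448.
Posterior ∝ prior × likelihood. Numerator for 2: 0.37·0.010634 = 0.00393457.
Normalizing constant: 0.32·0.365116 + 0.37·0.010634 + 0.31·0.0583448 = 0.138858.
P(2 | observation) = 0.00393457 / 0.138858 = 0.0283351.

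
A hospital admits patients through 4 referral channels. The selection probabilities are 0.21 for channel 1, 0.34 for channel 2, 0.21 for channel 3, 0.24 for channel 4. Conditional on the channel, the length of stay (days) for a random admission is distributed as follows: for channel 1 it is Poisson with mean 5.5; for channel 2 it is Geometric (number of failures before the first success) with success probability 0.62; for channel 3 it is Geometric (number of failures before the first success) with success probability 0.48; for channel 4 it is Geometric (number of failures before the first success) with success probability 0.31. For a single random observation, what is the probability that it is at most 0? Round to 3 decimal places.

0.387

Conditional on each channel, P(X ≤ 0): 1: 0.00408677; 2: 0.62; 3: 0.48; 4: 0.31.
By total probability, P(X ≤ 0) = 0.21·0.00408677 + 0.34·0.62 + 0.21·0.48 + 0.24·0.31 = 0.386858.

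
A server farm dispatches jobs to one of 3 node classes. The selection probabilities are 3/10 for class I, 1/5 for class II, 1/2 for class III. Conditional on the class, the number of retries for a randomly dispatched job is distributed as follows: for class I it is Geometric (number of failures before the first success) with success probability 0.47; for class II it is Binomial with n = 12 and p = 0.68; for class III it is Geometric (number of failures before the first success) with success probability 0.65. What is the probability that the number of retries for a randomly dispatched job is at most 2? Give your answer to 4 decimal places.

Conditional on each class, P(X ≤ 2): I: 0.851123; II: 0.000374159; III: 0.957125.
By total probability, P(X ≤ 2) = 0.3·0.851123 + 0.2·0.000374159 + 0.5·0.957125 = 0.733974.

0.7340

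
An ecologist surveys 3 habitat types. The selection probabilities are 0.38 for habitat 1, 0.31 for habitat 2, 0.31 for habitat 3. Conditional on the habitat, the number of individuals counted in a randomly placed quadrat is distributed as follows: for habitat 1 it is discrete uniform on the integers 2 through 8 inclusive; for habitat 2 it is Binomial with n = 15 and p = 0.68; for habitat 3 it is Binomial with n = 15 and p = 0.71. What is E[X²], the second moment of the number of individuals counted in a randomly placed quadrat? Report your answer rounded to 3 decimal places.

For each component E[X²] = Var + (mean)², giving 1: 29; 2: 107.304; 3: 116.511.
Overall E[X²] = 0.38·29 + 0.31·107.304 + 0.31·116.511 = 80.4026.

80.403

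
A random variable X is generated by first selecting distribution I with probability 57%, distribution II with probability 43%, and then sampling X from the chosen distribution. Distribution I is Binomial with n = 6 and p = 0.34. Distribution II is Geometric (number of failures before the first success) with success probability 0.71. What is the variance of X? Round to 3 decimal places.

Per component, I: μ=2.04, E[X²]=5.508; II: μ=0.408451, E[X²]=0.742115.
E[X] = 0.57·2.04 + 0.43·0.408451 = 1.33843.
E[X²] = 0.57·5.508 + 0.43·0.742115 = 3.45867.
Var(X) = E[X²] − (E[X])² = 3.45867 − 1.79141 = 1.66726.

1.667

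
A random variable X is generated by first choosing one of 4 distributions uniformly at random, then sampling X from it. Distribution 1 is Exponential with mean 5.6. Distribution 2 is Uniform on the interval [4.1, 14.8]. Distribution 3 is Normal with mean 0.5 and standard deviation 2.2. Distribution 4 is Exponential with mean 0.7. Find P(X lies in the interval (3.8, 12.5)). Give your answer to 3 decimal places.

Conditional on each component, P(3.8 < X < 12.5): 1: 0.400043; 2: 0.785047; 3: 0.0668072; 4: 0.00438934.
By total probability, P(3.8 < X < 12.5) = 0.25·0.400043 + 0.25·0.785047 + 0.25·0.0668072 + 0.25·0.00438934 = 0.314072.

0.314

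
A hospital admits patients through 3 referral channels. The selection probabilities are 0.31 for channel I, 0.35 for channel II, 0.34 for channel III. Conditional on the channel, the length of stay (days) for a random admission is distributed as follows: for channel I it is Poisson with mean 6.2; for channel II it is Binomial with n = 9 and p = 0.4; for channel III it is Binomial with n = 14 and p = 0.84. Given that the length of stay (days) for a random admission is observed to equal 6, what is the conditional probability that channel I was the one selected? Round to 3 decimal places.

Likelihoods P(X=6 | ·): I: 0.1601; II: 0.0743178; III: 0.000453097.
Posterior ∝ prior × likelihood. Numerator for I: 0.31·0.1601 = 0.0496311.
Normalizing constant: 0.31·0.1601 + 0.35·0.0743178 + 0.34·0.000453097 = 0.0757964.
P(I | observation) = 0.0496311 / 0.0757964 = 0.654795.

0.655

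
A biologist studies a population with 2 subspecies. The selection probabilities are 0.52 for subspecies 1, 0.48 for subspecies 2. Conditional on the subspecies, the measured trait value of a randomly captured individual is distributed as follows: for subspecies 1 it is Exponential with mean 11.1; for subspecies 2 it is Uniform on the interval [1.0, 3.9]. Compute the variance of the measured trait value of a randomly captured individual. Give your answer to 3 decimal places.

Per component, 1: μ=11.1, E[X²]=246.42; 2: μ=2.45, E[X²]=6.70333.
E[X] = 0.52·11.1 + 0.48·2.45 = 6.948.
E[X²] = 0.52·246.42 + 0.48·6.70333 = 131.356.
Var(X) = E[X²] − (E[X])² = 131.356 − 48.2747 = 83.0813.

83.081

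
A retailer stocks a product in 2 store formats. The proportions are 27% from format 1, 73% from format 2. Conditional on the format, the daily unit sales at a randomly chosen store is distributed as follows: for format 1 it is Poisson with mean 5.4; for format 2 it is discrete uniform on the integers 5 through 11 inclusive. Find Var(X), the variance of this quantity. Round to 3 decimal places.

5.710

Per component, 1: μ=5.4, E[X²]=34.56; 2: μ=8, E[X²]=68.
E[X] = 0.27·5.4 + 0.73·8 = 7.298.
E[X²] = 0.27·34.56 + 0.73·68 = 58.9712.
Var(X) = E[X²] − (E[X])² = 58.9712 − 53.2608 = 5.7104.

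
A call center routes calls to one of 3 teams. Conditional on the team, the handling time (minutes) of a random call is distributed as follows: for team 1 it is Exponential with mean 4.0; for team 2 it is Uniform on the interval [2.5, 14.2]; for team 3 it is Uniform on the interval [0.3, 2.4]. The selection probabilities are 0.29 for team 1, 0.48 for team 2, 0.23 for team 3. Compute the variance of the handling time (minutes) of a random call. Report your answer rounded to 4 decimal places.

18.7121

Per component, 1: μ=4, E[X²]=32; 2: μ=8.35, E[X²]=81.13; 3: μ=1.35, E[X²]=2.19.
E[X] = 0.29·4 + 0.48·8.35 + 0.23·1.35 = 5.4785.
E[X²] = 0.29·32 + 0.48·81.13 + 0.23·2.19 = 48.7261.
Var(X) = E[X²] − (E[X])² = 48.7261 − 30.014 = 18.7121.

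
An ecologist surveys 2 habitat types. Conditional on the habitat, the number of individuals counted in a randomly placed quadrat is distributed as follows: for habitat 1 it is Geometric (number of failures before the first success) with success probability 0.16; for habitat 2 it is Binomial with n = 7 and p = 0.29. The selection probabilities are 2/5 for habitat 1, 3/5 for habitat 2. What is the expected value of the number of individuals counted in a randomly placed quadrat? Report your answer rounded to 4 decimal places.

3.3180

Component means — 1: 5.25; 2: 2.03.
E[X] = 0.4·5.25 + 0.6·2.03 = 3.318.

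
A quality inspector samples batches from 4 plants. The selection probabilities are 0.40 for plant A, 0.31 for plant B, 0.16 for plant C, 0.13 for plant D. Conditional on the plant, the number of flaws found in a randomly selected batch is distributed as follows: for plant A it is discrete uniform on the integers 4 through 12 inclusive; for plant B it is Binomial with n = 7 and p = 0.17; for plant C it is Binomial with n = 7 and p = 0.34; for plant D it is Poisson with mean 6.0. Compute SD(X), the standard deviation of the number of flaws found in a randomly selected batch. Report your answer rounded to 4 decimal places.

3.6413

Per component, A: μ=8, E[X²]=70.6667; B: μ=1.19, E[X²]=2.4038; C: μ=2.38, E[X²]=7.2352; D: μ=6, E[X²]=42.
E[X] = 0.4·8 + 0.31·1.19 + 0.16·2.38 + 0.13·6 = 4.7297.
E[X²] = 0.4·70.6667 + 0.31·2.4038 + 0.16·7.2352 + 0.13·42 = 35.6295.
Var(X) = E[X²] − (E[X])² = 35.6295 − 22.3701 = 13.2594.
SD(X) = √13.2594 = 3.64135.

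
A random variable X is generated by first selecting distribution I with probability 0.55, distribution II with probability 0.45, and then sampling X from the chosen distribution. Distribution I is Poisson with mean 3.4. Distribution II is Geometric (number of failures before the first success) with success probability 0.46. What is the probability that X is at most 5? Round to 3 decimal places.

Conditional on each component, P(X ≤ 5): I: 0.870542; II: 0.975205.
By total probability, P(X ≤ 5) = 0.55·0.870542 + 0.45·0.975205 = 0.917641.

0.918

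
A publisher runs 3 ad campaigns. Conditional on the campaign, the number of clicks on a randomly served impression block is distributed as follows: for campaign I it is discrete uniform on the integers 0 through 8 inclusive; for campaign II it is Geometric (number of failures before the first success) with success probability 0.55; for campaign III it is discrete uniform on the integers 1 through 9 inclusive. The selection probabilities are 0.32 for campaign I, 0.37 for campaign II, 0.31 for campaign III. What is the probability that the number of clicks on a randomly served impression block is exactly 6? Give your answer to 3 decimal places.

Conditional on each campaign, P(X = 6): I: 0.111111; II: 0.00456707; III: 0.111111.
By total probability, P(X = 6) = 0.32·0.111111 + 0.37·0.00456707 + 0.31·0.111111 = 0.0716898.

0.072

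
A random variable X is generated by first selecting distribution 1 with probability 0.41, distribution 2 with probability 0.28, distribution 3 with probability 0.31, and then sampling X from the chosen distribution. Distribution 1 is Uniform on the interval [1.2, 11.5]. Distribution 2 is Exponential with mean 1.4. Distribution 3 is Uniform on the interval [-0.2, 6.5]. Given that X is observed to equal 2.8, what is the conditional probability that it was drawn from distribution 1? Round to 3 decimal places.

0.352

Likelihoods f(2.8 | ·): 1: 0.0970874; 2: 0.0966681; 3: 0.149254.
Posterior ∝ prior × likelihood. Numerator for 1: 0.41·0.0970874 = 0.0398058.
Normalizing constant: 0.41·0.0970874 + 0.28·0.0966681 + 0.31·0.149254 = 0.113142.
P(1 | observation) = 0.0398058 / 0.113142 = 0.351823.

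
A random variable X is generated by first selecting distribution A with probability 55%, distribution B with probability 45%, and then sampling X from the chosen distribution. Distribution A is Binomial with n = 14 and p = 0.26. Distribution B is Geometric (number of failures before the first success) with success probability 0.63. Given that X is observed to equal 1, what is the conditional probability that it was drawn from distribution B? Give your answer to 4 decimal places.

Likelihoods P(X=1 | ·): A: 0.0726296; B: 0.2331.
Posterior ∝ prior × likelihood. Numerator for B: 0.45·0.2331 = 0.104895.
Normalizing constant: 0.55·0.0726296 + 0.45·0.2331 = 0.144841.
P(B | observation) = 0.104895 / 0.144841 = 0.724206.

0.7242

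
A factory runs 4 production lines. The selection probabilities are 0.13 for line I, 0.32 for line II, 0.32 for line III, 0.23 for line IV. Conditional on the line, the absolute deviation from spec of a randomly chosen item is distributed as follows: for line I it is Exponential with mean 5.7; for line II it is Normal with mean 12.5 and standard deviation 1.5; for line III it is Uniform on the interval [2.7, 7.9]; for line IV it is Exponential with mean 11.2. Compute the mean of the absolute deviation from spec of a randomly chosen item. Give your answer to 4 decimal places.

9.0130

Component means — I: 5.7; II: 12.5; III: 5.3; IV: 11.2.
E[X] = 0.13·5.7 + 0.32·12.5 + 0.32·5.3 + 0.23·11.2 = 9.013.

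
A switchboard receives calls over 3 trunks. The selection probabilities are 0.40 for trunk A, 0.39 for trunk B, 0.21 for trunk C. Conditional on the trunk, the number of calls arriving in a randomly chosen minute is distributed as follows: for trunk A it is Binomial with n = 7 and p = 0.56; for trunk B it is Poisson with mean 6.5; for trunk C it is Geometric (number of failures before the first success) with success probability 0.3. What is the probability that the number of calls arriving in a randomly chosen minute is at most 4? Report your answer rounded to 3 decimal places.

Conditional on each trunk, P(X ≤ 4): A: 0.663833; B: 0.223672; C: 0.83193.
By total probability, P(X ≤ 4) = 0.4·0.663833 + 0.39·0.223672 + 0.21·0.83193 = 0.527471.

0.527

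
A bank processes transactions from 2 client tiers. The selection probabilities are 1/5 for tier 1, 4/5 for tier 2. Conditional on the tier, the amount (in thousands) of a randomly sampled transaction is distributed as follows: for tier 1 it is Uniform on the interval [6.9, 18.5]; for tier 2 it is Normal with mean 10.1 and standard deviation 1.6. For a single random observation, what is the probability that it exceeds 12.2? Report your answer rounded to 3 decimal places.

Conditional on each tier, P(X > 12.2): 1: 0.543103; 2: 0.0946757.
By total probability, P(X > 12.2) = 0.2·0.543103 + 0.8·0.0946757 = 0.184361.

0.184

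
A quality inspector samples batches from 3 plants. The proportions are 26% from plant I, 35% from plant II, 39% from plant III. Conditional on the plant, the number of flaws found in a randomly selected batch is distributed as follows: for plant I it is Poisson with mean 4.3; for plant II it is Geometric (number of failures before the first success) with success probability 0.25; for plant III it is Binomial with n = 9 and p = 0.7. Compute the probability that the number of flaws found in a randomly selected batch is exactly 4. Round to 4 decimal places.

Conditional on each plant, P(X = 4): I: 0.193284; II: 0.0791016; III: 0.0735138.
By total probability, P(X = 4) = 0.26·0.193284 + 0.35·0.0791016 + 0.39·0.0735138 = 0.10661.

0.1066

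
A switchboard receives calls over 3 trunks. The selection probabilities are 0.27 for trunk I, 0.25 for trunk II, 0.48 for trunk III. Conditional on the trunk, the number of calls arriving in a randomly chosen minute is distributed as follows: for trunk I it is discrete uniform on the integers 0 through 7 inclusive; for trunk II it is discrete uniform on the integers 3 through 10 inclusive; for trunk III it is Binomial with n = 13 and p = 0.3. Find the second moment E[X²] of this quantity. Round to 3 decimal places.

For each component E[X²] = Var + (mean)², giving I: 17.5; II: 47.5; III: 17.94.
Overall E[X²] = 0.27·17.5 + 0.25·47.5 + 0.48·17.94 = 25.2112.

25.211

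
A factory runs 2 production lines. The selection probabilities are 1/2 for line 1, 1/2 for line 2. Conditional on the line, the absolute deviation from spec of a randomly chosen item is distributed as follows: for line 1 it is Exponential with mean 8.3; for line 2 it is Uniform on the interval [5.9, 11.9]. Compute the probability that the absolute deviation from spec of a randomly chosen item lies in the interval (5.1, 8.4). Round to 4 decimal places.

Conditional on each line, P(5.1 < X < 8.4): 1: 0.17746; 2: 0.416667.
By total probability, P(5.1 < X < 8.4) = 0.5·0.17746 + 0.5·0.416667 = 0.297064.

0.2971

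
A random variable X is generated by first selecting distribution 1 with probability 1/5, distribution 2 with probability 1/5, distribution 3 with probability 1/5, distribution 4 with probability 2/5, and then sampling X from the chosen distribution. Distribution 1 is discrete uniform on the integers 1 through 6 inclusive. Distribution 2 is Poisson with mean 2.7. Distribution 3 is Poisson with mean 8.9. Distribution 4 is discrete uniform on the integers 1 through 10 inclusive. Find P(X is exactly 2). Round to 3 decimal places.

0.123

Conditional on each component, P(X = 2): 1: 0.166667; 2: 0.244964; 3: 0.00540168; 4: 0.1.
By total probability, P(X = 2) = 0.2·0.166667 + 0.2·0.244964 + 0.2·0.00540168 + 0.4·0.1 = 0.123406.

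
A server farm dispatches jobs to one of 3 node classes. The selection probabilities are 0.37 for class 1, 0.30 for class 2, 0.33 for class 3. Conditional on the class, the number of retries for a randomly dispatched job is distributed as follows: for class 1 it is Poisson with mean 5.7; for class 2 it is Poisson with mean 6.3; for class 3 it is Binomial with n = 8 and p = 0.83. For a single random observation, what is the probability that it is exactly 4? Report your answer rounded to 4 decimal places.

0.0998

Conditional on each class, P(X = 4): 1: 0.147167; 2: 0.12053; 3: 0.0277464.
By total probability, P(X = 4) = 0.37·0.147167 + 0.3·0.12053 + 0.33·0.0277464 = 0.099767.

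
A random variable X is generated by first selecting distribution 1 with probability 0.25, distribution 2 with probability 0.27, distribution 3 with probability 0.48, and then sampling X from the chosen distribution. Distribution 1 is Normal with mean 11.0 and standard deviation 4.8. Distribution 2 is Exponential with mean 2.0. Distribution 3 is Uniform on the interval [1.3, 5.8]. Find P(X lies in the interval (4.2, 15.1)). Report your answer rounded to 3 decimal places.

0.385

Conditional on each component, P(4.2 < X < 15.1): 1: 0.725203; 2: 0.12193; 3: 0.355556.
By total probability, P(4.2 < X < 15.1) = 0.25·0.725203 + 0.27·0.12193 + 0.48·0.355556 = 0.384889.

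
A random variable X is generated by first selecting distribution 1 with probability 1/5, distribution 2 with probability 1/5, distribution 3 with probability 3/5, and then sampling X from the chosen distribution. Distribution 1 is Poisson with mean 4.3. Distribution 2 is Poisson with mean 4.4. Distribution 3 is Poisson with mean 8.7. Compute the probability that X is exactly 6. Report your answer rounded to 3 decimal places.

Conditional on each component, P(X = 6): 1: 0.119127; 2: 0.123734; 3: 0.100328.
By total probability, P(X = 6) = 0.2·0.119127 + 0.2·0.123734 + 0.6·0.100328 = 0.108769.

0.109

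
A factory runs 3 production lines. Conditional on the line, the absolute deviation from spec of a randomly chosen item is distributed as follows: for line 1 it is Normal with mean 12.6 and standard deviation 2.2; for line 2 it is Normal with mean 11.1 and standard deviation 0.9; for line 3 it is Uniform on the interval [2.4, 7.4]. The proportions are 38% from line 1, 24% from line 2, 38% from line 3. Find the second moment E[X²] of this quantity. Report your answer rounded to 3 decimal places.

For each component E[X²] = Var + (mean)², giving 1: 163.6; 2: 124.02; 3: 26.0933.
Overall E[X²] = 0.38·163.6 + 0.24·124.02 + 0.38·26.0933 = 101.848.

101.848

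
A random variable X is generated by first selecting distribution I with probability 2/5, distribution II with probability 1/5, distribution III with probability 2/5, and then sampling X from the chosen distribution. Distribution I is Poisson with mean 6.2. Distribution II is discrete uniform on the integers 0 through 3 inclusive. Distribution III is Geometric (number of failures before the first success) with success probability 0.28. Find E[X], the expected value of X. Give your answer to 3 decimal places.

Component means — I: 6.2; II: 1.5; III: 2.57143.
E[X] = 0.4·6.2 + 0.2·1.5 + 0.4·2.57143 = 3.80857.

3.809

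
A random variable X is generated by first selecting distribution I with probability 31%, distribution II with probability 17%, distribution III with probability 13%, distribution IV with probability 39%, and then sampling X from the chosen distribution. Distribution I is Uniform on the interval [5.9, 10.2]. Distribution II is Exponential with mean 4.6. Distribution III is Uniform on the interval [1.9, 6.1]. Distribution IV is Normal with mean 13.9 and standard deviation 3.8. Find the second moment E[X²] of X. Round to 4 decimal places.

For each component E[X²] = Var + (mean)², giving I: 66.3433; II: 42.32; III: 17.47; IV: 207.65.
Overall E[X²] = 0.31·66.3433 + 0.17·42.32 + 0.13·17.47 + 0.39·207.65 = 111.015.

111.0154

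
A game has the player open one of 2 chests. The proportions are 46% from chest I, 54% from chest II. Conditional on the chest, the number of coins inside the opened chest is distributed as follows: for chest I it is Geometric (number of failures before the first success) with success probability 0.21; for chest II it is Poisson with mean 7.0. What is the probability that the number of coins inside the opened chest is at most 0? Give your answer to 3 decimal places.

Conditional on each chest, P(X ≤ 0): I: 0.21; II: 0.000911882.
By total probability, P(X ≤ 0) = 0.46·0.21 + 0.54·0.000911882 = 0.0970924.

0.097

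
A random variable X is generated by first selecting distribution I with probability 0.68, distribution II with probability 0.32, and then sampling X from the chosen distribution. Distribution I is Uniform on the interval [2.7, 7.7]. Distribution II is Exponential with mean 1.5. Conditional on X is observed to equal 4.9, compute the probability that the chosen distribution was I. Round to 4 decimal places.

Likelihoods f(4.9 | ·): I: 0.2; II: 0.0254222.
Posterior ∝ prior × likelihood. Numerator for I: 0.68·0.2 = 0.136.
Normalizing constant: 0.68·0.2 + 0.32·0.0254222 = 0.144135.
P(I | observation) = 0.136 / 0.144135 = 0.943559.

0.9436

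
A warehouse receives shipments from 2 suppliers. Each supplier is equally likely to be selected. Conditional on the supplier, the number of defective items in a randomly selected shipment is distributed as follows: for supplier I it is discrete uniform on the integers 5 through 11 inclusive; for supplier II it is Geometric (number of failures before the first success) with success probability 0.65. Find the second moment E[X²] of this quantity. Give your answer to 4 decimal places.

34.5592

For each component E[X²] = Var + (mean)², giving I: 68; II: 1.11834.
Overall E[X²] = 0.5·68 + 0.5·1.11834 = 34.5592.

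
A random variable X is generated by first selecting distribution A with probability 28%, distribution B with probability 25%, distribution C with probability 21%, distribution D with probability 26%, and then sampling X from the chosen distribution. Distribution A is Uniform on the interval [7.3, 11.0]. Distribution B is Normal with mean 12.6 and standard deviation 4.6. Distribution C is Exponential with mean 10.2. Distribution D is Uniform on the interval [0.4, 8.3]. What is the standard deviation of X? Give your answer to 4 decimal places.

Per component, A: μ=9.15, E[X²]=84.8633; B: μ=12.6, E[X²]=179.92; C: μ=10.2, E[X²]=208.08; D: μ=4.35, E[X²]=24.1233.
E[X] = 0.28·9.15 + 0.25·12.6 + 0.21·10.2 + 0.26·4.35 = 8.985.
E[X²] = 0.28·84.8633 + 0.25·179.92 + 0.21·208.08 + 0.26·24.1233 = 118.711.
Var(X) = E[X²] − (E[X])² = 118.711 − 80.7302 = 37.9804.
SD(X) = √37.9804 = 6.16282.

6.1628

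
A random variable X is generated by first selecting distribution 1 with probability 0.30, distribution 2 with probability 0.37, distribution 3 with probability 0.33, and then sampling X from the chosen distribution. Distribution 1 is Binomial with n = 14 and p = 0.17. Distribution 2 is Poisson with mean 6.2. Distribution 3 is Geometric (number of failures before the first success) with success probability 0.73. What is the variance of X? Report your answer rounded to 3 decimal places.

9.224

Per component, 1: μ=2.38, E[X²]=7.6398; 2: μ=6.2, E[X²]=44.64; 3: μ=0.369863, E[X²]=0.64346.
E[X] = 0.3·2.38 + 0.37·6.2 + 0.33·0.369863 = 3.13005.
E[X²] = 0.3·7.6398 + 0.37·44.64 + 0.33·0.64346 = 19.0211.
Var(X) = E[X²] − (E[X])² = 19.0211 − 9.79724 = 9.22384.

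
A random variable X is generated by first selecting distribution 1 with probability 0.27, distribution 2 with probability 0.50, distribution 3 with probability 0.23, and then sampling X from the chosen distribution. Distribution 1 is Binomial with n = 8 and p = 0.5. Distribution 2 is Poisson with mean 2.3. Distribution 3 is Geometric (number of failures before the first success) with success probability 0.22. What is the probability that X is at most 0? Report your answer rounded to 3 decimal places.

0.102

Conditional on each component, P(X ≤ 0): 1: 0.00390625; 2: 0.100259; 3: 0.22.
By total probability, P(X ≤ 0) = 0.27·0.00390625 + 0.5·0.100259 + 0.23·0.22 = 0.101784.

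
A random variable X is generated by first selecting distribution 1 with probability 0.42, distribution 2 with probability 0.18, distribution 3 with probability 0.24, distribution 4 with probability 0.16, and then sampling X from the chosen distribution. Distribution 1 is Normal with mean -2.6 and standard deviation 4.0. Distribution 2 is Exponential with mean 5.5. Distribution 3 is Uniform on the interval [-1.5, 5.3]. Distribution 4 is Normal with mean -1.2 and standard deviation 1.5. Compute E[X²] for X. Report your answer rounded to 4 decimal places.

For each component E[X²] = Var + (mean)², giving 1: 22.76; 2: 60.5; 3: 7.46333; 4: 3.69.
Overall E[X²] = 0.42·22.76 + 0.18·60.5 + 0.24·7.46333 + 0.16·3.69 = 22.8308.

22.8308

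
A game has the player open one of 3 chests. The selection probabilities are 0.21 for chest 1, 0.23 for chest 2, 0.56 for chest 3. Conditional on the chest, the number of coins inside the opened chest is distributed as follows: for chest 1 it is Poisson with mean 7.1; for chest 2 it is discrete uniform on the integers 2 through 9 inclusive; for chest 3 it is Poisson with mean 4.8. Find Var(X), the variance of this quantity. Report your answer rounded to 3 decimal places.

6.195

Per component, 1: μ=7.1, E[X²]=57.51; 2: μ=5.5, E[X²]=35.5; 3: μ=4.8, E[X²]=27.84.
E[X] = 0.21·7.1 + 0.23·5.5 + 0.56·4.8 = 5.444.
E[X²] = 0.21·57.51 + 0.23·35.5 + 0.56·27.84 = 35.8325.
Var(X) = E[X²] − (E[X])² = 35.8325 − 29.6371 = 6.19536.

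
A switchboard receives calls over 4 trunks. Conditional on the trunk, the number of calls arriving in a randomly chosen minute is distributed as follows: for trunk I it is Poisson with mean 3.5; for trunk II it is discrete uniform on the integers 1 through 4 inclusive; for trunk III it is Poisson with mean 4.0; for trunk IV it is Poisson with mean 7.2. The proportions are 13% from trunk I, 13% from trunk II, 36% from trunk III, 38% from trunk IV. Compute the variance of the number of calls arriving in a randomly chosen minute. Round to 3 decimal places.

Per component, I: μ=3.5, E[X²]=15.75; II: μ=2.5, E[X²]=7.5; III: μ=4, E[X²]=20; IV: μ=7.2, E[X²]=59.04.
E[X] = 0.13·3.5 + 0.13·2.5 + 0.36·4 + 0.38·7.2 = 4.956.
E[X²] = 0.13·15.75 + 0.13·7.5 + 0.36·20 + 0.38·59.04 = 32.6577.
Var(X) = E[X²] − (E[X])² = 32.6577 − 24.5619 = 8.09576.

8.096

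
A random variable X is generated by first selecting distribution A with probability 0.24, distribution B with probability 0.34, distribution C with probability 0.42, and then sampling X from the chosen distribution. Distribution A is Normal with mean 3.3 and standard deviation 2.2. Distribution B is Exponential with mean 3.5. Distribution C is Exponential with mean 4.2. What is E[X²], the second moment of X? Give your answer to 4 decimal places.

For each component E[X²] = Var + (mean)², giving A: 15.73; B: 24.5; C: 35.28.
Overall E[X²] = 0.24·15.73 + 0.34·24.5 + 0.42·35.28 = 26.9228.

26.9228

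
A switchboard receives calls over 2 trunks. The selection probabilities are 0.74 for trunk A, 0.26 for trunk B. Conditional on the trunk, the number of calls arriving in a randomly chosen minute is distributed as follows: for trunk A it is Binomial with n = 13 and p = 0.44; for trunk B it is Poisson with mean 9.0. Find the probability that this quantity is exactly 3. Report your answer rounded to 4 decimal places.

0.0586

Conditional on each trunk, P(X = 3): A: 0.0738932; B: 0.0149943.
By total probability, P(X = 3) = 0.74·0.0738932 + 0.26·0.0149943 = 0.0585795.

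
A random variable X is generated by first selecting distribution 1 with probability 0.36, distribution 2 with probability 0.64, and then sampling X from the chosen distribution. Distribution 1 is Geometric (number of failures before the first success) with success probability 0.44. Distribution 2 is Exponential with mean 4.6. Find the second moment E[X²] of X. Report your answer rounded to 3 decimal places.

28.709

For each component E[X²] = Var + (mean)², giving 1: 4.5124; 2: 42.32.
Overall E[X²] = 0.36·4.5124 + 0.64·42.32 = 28.7093.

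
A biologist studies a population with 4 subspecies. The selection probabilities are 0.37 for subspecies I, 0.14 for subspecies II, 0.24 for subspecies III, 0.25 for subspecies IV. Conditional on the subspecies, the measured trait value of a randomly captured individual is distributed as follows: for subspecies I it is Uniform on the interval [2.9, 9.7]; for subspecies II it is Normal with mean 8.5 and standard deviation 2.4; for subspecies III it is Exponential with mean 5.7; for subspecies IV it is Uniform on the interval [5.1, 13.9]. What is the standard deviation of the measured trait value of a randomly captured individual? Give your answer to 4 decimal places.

Per component, I: μ=6.3, E[X²]=43.5433; II: μ=8.5, E[X²]=78.01; III: μ=5.7, E[X²]=64.98; IV: μ=9.5, E[X²]=96.7033.
E[X] = 0.37·6.3 + 0.14·8.5 + 0.24·5.7 + 0.25·9.5 = 7.264.
E[X²] = 0.37·43.5433 + 0.14·78.01 + 0.24·64.98 + 0.25·96.7033 = 66.8035.
Var(X) = E[X²] − (E[X])² = 66.8035 − 52.7657 = 14.0378.
SD(X) = √14.0378 = 3.7467.

3.7467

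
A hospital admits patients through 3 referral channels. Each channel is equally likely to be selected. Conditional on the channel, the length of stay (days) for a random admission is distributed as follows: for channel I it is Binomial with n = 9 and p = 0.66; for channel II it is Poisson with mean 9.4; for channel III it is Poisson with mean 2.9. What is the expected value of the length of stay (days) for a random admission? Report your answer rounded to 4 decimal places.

Component means — I: 5.94; II: 9.4; III: 2.9.
E[X] = 0.333333·5.94 + 0.333333·9.4 + 0.333333·2.9 = 6.08.

6.0800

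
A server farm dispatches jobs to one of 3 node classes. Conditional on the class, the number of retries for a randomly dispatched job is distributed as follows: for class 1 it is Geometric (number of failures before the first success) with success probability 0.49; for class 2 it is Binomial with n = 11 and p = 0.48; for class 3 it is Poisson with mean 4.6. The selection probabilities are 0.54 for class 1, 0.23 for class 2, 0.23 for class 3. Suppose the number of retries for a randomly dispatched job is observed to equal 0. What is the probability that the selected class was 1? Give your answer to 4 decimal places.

Likelihoods P(X=0 | ·): 1: 0.49; 2: 0.000751687; 3: 0.0100518.
Posterior ∝ prior × likelihood. Numerator for 1: 0.54·0.49 = 0.2646.
Normalizing constant: 0.54·0.49 + 0.23·0.000751687 + 0.23·0.0100518 = 0.267085.
P(1 | observation) = 0.2646 / 0.267085 = 0.990697.

0.9907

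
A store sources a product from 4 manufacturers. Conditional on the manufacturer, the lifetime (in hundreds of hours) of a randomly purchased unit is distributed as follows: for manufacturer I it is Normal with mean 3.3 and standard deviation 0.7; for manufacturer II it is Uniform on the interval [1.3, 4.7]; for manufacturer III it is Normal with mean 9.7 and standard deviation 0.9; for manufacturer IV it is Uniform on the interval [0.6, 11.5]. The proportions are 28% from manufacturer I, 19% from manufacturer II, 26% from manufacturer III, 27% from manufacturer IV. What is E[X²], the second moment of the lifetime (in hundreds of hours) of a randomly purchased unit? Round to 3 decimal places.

42.309

For each component E[X²] = Var + (mean)², giving I: 11.38; II: 9.96333; III: 94.9; IV: 46.5033.
Overall E[X²] = 0.28·11.38 + 0.19·9.96333 + 0.26·94.9 + 0.27·46.5033 = 42.3093.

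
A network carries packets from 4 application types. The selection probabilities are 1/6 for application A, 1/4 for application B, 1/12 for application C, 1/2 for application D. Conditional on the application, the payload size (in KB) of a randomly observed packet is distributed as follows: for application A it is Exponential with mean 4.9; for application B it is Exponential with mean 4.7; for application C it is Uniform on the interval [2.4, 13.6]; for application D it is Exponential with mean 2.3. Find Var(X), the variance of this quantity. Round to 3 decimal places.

16.039

Per component, A: μ=4.9, E[X²]=48.02; B: μ=4.7, E[X²]=44.18; C: μ=8, E[X²]=74.4533; D: μ=2.3, E[X²]=10.58.
E[X] = 0.166667·4.9 + 0.25·4.7 + 0.0833333·8 + 0.5·2.3 = 3.80833.
E[X²] = 0.166667·48.02 + 0.25·44.18 + 0.0833333·74.4533 + 0.5·10.58 = 30.5428.
Var(X) = E[X²] − (E[X])² = 30.5428 − 14.5034 = 16.0394.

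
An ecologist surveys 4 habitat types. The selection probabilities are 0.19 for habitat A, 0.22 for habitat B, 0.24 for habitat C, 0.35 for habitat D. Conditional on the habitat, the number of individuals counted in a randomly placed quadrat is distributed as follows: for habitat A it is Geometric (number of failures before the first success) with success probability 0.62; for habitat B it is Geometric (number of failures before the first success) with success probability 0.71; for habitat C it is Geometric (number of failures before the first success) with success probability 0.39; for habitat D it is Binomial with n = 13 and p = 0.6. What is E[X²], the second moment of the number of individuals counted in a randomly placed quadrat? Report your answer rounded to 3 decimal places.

For each component E[X²] = Var + (mean)², giving A: 1.3642; B: 0.742115; C: 6.45694; D: 63.96.
Overall E[X²] = 0.19·1.3642 + 0.22·0.742115 + 0.24·6.45694 + 0.35·63.96 = 24.3581.

24.358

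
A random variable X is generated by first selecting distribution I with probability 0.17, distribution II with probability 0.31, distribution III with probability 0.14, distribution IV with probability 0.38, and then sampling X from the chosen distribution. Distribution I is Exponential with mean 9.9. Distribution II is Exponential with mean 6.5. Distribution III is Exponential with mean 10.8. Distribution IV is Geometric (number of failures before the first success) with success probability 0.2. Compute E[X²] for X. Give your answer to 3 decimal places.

105.858

For each component E[X²] = Var + (mean)², giving I: 196.02; II: 84.5; III: 233.28; IV: 36.
Overall E[X²] = 0.17·196.02 + 0.31·84.5 + 0.14·233.28 + 0.38·36 = 105.858.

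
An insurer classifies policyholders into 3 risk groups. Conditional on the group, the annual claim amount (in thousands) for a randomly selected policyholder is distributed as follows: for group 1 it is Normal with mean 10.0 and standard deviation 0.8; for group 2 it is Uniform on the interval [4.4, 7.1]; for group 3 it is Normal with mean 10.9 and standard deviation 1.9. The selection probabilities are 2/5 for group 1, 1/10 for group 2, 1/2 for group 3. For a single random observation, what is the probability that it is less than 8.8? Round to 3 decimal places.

0.194

Conditional on each group, P(X < 8.8): 1: 0.0668072; 2: 1; 3: 0.134523.
By total probability, P(X < 8.8) = 0.4·0.0668072 + 0.1·1 + 0.5·0.134523 = 0.193984.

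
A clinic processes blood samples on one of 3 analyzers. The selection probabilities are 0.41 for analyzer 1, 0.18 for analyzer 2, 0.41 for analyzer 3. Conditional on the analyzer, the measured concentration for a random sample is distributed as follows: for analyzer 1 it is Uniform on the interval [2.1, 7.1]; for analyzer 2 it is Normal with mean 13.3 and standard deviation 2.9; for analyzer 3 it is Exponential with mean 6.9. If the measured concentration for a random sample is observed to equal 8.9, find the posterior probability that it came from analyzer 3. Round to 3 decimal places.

Likelihoods f(8.9 | ·): 1: 0; 2: 0.0435145; 3: 0.0399001.
Posterior ∝ prior × likelihood. Numerator for 3: 0.41·0.0399001 = 0.016359.
Normalizing constant: 0.41·0 + 0.18·0.0435145 + 0.41·0.0399001 = 0.0241917.
P(3 | observation) = 0.016359 / 0.0241917 = 0.676226.

0.676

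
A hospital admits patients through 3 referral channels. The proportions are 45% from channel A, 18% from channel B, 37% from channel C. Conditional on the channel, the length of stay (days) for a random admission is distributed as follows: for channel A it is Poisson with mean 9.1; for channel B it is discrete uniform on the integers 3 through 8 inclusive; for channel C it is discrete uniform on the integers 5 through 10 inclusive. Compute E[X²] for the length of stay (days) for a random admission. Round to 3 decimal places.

For each component E[X²] = Var + (mean)², giving A: 91.91; B: 33.1667; C: 59.1667.
Overall E[X²] = 0.45·91.91 + 0.18·33.1667 + 0.37·59.1667 = 69.2212.

69.221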